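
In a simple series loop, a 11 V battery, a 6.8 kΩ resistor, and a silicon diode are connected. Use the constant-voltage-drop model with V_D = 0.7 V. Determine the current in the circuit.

I ≈ 1.5 mA

KVL around the loop: 11 = V_D + I·R = 0.7 + I × 6.8 kΩ.
So I = (11 − 0.7) / 6.8 kΩ = 10.3 / 6.8 = 1.51 mA.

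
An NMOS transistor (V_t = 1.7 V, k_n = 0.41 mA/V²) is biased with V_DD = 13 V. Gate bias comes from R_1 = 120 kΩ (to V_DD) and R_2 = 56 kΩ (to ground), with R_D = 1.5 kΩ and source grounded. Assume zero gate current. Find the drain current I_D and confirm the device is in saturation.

V_G = V_DD·R_2/(R_1+R_2) = 13×56/176 = 4.14 V. With the source grounded, V_GS = V_G = 4.14 V.
Assume saturation: I_D = (k_n/2)(V_GS − V_t)² = (0.41/2)×(4.14 − 1.7)² = 0.205×2.44² = 1.22 mA.
V_DS = V_DD − I_D·R_D = 13 − 1.22×1.5 = 11.2 V.
Saturation requires V_DS ≥ V_GS − V_t = 2.44 V; 11.2 ≥ 2.44 ✓.

I_D ≈ 1.2 mA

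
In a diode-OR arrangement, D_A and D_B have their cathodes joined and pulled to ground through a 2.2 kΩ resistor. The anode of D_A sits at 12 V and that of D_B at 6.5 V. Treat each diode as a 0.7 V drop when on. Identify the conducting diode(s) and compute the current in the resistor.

Only D_A conducts; I_R ≈ 5.1 mA

Assume both conduct. Then node N would need to be at both 12−0.7 = 11.3 V and 6.5−0.7 = 5.8 V, which is impossible.
Assume only D_A conducts: V_N = 12 − 0.7 = 11.3 V, so I_R = 11.3/2.2 = 5.14 mA.
Check D_B: its anode-to-cathode voltage is 6.5 − 11.3 = -4.8 V < 0.7 V, so it is off. The assumption is consistent.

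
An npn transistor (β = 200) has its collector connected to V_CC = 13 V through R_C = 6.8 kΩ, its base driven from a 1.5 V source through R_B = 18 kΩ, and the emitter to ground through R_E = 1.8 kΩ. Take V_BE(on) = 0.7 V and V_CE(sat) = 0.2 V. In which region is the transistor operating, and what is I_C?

active; I_C ≈ 0.42 mA

Assume active. Base-emitter loop: I_B = (V_BB − V_BE)/(R_B + (β+1)R_E) = (1.5 − 0.7)/(18 + 201×1.8) = 0.00211 mA.
I_C = β·I_B = 200×0.00211 = 0.421 mA.
V_CE = V_CC − I_C·R_C − I_E·R_E = 13 − 0.421×6.8 − 0.423×1.8 = 9.37 V > V_CE(sat), so the active-region assumption holds.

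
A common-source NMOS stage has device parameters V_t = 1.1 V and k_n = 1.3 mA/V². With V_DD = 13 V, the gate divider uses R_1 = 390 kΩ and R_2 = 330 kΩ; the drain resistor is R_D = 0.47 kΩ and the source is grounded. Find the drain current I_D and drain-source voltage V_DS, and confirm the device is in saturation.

I_D ≈ 15 mA, V_DS ≈ 5.8 V

V_G = V_DD·R_2/(R_1+R_2) = 13×330/720 = 5.96 V. With the source grounded, V_GS = V_G = 5.96 V.
Assume saturation: I_D = (k_n/2)(V_GS − V_t)² = (1.3/2)×(5.96 − 1.1)² = 0.65×4.86² = 15.3 mA.
V_DS = V_DD − I_D·R_D = 13 − 15.3×0.47 = 5.79 V.
Saturation requires V_DS ≥ V_GS − V_t = 4.86 V; 5.79 ≥ 4.86 ✓.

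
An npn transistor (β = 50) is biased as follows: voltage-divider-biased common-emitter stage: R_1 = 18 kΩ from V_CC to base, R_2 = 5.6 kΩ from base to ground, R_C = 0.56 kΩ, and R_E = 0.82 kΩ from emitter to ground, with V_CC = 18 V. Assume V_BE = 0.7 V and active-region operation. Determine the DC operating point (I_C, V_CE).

I_C ≈ 3.9 mA, V_CE ≈ 13 V

Thevenize the base divider: V_Th = V_CC·R_2/(R_1+R_2) = 18×5.6/23.6 = 4.27 V, R_Th = R_1‖R_2 = 4.27 kΩ.
Base-emitter loop: V_Th = I_B·R_Th + V_BE + (β+1)I_B·R_E, so I_B = (4.27 − 0.7) / (4.27 + 51×0.82) = 0.0775 mA.
I_C = β·I_B = 50×0.0775 = 3.87 mA, and I_E = (β+1)I_B = 3.95 mA.
V_CE = V_CC − I_C·R_C − I_E·R_E = 18 − 3.87×0.56 − 3.95×0.82 = 12.6 V.
V_CE = 12.6 V > 0.2 V confirms active-region operation.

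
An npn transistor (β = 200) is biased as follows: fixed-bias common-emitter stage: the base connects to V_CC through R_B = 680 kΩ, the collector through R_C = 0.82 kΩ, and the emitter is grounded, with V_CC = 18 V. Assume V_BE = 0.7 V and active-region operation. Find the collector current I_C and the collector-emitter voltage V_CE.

Base loop: V_CC = I_B·R_B + V_BE, so I_B = (18 − 0.7)/680 kΩ = 0.0254 mA.
In the active region I_C = β·I_B = 200 × 0.0254 = 5.09 mA.
Collector loop: V_CE = V_CC − I_C·R_C = 18 − 5.09×0.82 = 13.8 V.
Since V_CE = 13.8 V > V_CE(sat) ≈ 0.2 V, the transistor is in the active region as assumed.

I_C ≈ 5.1 mA, V_CE ≈ 14 V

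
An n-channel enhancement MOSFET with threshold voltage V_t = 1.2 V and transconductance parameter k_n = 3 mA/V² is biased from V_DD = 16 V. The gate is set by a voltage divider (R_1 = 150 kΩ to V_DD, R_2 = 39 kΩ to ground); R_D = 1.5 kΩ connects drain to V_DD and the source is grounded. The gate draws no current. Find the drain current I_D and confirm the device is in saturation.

V_G = V_DD·R_2/(R_1+R_2) = 16×39/189 = 3.3 V. With the source grounded, V_GS = V_G = 3.3 V.
Assume saturation: I_D = (k_n/2)(V_GS − V_t)² = (3/2)×(3.3 − 1.2)² = 1.5×2.1² = 6.63 mA.
V_DS = V_DD − I_D·R_D = 16 − 6.63×1.5 = 6.06 V.
Saturation requires V_DS ≥ V_GS − V_t = 2.1 V; 6.06 ≥ 2.1 ✓.

I_D ≈ 6.6 mA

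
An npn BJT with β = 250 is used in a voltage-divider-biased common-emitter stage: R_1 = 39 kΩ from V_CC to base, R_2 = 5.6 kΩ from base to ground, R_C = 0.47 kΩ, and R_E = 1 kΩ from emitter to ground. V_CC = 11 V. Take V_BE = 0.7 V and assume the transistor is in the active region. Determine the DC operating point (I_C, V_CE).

I_C ≈ 0.67 mA, V_CE ≈ 10 V

Thevenize the base divider: V_Th = V_CC·R_2/(R_1+R_2) = 11×5.6/44.6 = 1.38 V, R_Th = R_1‖R_2 = 4.9 kΩ.
Base-emitter loop: V_Th = I_B·R_Th + V_BE + (β+1)I_B·R_E, so I_B = (1.38 − 0.7) / (4.9 + 251×1) = 0.00266 mA.
I_C = β·I_B = 250×0.00266 = 0.665 mA, and I_E = (β+1)I_B = 0.668 mA.
V_CE = V_CC − I_C·R_C − I_E·R_E = 11 − 0.665×0.47 − 0.668×1 = 10 V.
V_CE = 10 V > 0.2 V confirms active-region operation.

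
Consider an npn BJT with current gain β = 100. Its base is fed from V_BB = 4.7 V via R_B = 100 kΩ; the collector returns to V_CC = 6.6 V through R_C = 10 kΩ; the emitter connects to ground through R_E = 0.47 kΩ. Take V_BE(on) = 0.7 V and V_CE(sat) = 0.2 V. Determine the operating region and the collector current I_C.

Assume active: I_B = (4.7 − 0.7)/(100 + 101×0.47) = 0.0271 mA, I_C = β·I_B = 2.71 mA.
Then V_CE = 6.6 − 2.71×10 − 2.74×0.47 = -21.8 V < 0.2 V — the active assumption fails.
Re-solve with V_CE = 0.2 V. KCL at the emitter: V_E/R_E = (V_BB−0.7−V_E)/R_B + (V_CC−0.2−V_E)/R_C, giving V_E = 0.304 V.
I_C = (V_CC − 0.2 − V_E)/R_C = (6.4 − 0.304)/10 = 0.61 mA.
Check: I_B = (4 − 0.304)/100 = 0.037 mA, and β·I_B = 3.7 mA > I_C, confirming saturation.

saturation; I_C ≈ 0.61 mA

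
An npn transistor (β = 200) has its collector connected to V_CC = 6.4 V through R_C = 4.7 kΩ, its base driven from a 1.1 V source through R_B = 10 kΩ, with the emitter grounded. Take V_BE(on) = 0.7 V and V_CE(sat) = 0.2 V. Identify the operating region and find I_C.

Assume active: I_B = (1.1 − 0.7)/10 = 0.04 mA, giving I_C = β·I_B = 8 mA.
But then V_CE = 6.4 − 8×4.7 = -31.2 V < V_CE(sat) = 0.2 V — impossible in the active region.
So the transistor is saturated. With V_CE = 0.2 V, I_C = (V_CC − 0.2)/R_C = 6.2/4.7 = 1.32 mA.
Check: β·I_B = 8 mA > I_C = 1.32 mA, confirming saturation.

saturation; I_C ≈ 1.3 mA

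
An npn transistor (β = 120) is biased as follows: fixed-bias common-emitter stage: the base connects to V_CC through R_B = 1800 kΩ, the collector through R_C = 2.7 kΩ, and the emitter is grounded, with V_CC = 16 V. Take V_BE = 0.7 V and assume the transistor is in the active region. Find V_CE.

Base loop: V_CC = I_B·R_B + V_BE, so I_B = (16 − 0.7)/1800 kΩ = 0.0085 mA.
In the active region I_C = β·I_B = 120 × 0.0085 = 1.02 mA.
Collector loop: V_CE = V_CC − I_C·R_C = 16 − 1.02×2.7 = 13.2 V.
Since V_CE = 13.2 V > V_CE(sat) ≈ 0.2 V, the transistor is in the active region as assumed.

V_CE ≈ 13 V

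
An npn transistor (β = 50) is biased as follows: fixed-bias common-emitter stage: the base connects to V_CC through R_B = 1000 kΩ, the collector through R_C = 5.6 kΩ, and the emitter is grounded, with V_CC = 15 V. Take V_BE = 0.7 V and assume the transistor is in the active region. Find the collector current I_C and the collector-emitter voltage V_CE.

I_C ≈ 0.71 mA, V_CE ≈ 11 V

Base loop: V_CC = I_B·R_B + V_BE, so I_B = (15 − 0.7)/1000 kΩ = 0.0143 mA.
In the active region I_C = β·I_B = 50 × 0.0143 = 0.715 mA.
Collector loop: V_CE = V_CC − I_C·R_C = 15 − 0.715×5.6 = 11 V.
Since V_CE = 11 V > V_CE(sat) ≈ 0.2 V, the transistor is in the active region as assumed.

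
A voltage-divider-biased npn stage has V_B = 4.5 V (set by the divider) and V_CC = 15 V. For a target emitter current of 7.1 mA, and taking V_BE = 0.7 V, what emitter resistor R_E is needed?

V_E = V_B − V_BE = 4.5 − 0.7 = 3.8 V.
R_E = V_E / I_E = 3.8 / 7.1 = 0.535 kΩ.

R_E ≈ 0.54 kΩ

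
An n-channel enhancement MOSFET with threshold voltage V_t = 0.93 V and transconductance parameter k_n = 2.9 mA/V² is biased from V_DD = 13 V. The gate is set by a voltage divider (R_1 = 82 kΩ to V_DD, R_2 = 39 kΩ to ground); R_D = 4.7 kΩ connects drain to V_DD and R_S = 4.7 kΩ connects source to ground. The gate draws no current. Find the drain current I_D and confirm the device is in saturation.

I_D ≈ 0.56 mA

V_G = V_DD·R_2/(R_1+R_2) = 13×39/121 = 4.19 V.
Assume saturation: I_D = (k_n/2)(V_GS − V_t)² with V_GS = V_G − I_D·R_S = 4.19 − 4.7·I_D.
Substituting gives 32·I_D² − 45.4·I_D + 15.4 = 0, with roots I_D = 0.561 or 0.857 mA.
The root I_D = 0.857 mA gives V_GS = 0.161 V ≤ V_t, so take I_D = 0.561 mA.
Then V_GS = 1.55 V and V_DS = V_DD − I_D(R_D+R_S) = 13 − 0.561×9.4 = 7.72 V.
Saturation requires V_DS ≥ V_GS − V_t = 0.622 V; 7.72 ≥ 0.622 ✓.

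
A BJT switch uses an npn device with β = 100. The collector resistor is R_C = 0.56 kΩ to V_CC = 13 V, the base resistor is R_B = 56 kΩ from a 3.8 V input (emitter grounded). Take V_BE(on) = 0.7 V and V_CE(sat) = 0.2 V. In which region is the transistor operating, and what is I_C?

Assume active. Base-emitter loop: I_B = (V_BB − V_BE)/R_B = (3.8 − 0.7)/56 = 0.0554 mA.
I_C = β·I_B = 100×0.0554 = 5.54 mA.
V_CE = V_CC − I_C·R_C = 13 − 5.54×0.56 = 9.9 V > V_CE(sat), so the active-region assumption holds.

active; I_C ≈ 5.5 mA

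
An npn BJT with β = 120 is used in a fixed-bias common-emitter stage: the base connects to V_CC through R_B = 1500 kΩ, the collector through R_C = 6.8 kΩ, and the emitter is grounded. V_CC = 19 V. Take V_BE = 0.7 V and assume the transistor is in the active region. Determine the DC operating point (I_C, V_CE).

I_C ≈ 1.5 mA, V_CE ≈ 9 V

Base loop: V_CC = I_B·R_B + V_BE, so I_B = (19 − 0.7)/1500 kΩ = 0.0122 mA.
In the active region I_C = β·I_B = 120 × 0.0122 = 1.46 mA.
Collector loop: V_CE = V_CC − I_C·R_C = 19 − 1.46×6.8 = 9.04 V.
Since V_CE = 9.04 V > V_CE(sat) ≈ 0.2 V, the transistor is in the active region as assumed.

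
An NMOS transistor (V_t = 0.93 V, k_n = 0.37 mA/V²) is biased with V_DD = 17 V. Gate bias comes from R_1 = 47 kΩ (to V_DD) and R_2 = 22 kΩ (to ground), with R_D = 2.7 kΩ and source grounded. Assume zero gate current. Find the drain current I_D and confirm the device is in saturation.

I_D ≈ 3.7 mA

V_G = V_DD·R_2/(R_1+R_2) = 17×22/69 = 5.42 V. With the source grounded, V_GS = V_G = 5.42 V.
Assume saturation: I_D = (k_n/2)(V_GS − V_t)² = (0.37/2)×(5.42 − 0.93)² = 0.185×4.49² = 3.73 mA.
V_DS = V_DD − I_D·R_D = 17 − 3.73×2.7 = 6.93 V.
Saturation requires V_DS ≥ V_GS − V_t = 4.49 V; 6.93 ≥ 4.49 ✓.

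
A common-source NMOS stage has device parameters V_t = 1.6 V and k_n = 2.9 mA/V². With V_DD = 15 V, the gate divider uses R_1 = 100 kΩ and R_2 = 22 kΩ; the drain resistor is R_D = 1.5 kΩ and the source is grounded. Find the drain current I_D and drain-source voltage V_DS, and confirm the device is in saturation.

V_G = V_DD·R_2/(R_1+R_2) = 15×22/122 = 2.7 V. With the source grounded, V_GS = V_G = 2.7 V.
Assume saturation: I_D = (k_n/2)(V_GS − V_t)² = (2.9/2)×(2.7 − 1.6)² = 1.45×1.1² = 1.77 mA.
V_DS = V_DD − I_D·R_D = 15 − 1.77×1.5 = 12.3 V.
Saturation requires V_DS ≥ V_GS − V_t = 1.1 V; 12.3 ≥ 1.1 ✓.

I_D ≈ 1.8 mA, V_DS ≈ 12 V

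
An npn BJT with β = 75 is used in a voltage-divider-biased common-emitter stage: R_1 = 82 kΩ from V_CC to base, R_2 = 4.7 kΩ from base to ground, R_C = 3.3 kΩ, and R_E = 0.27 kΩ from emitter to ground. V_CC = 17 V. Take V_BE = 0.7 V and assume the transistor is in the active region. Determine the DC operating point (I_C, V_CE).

Thevenize the base divider: V_Th = V_CC·R_2/(R_1+R_2) = 17×4.7/86.7 = 0.922 V, R_Th = R_1‖R_2 = 4.45 kΩ.
Base-emitter loop: V_Th = I_B·R_Th + V_BE + (β+1)I_B·R_E, so I_B = (0.922 − 0.7) / (4.45 + 76×0.27) = 0.00888 mA.
I_C = β·I_B = 75×0.00888 = 0.666 mA, and I_E = (β+1)I_B = 0.675 mA.
V_CE = V_CC − I_C·R_C − I_E·R_E = 17 − 0.666×3.3 − 0.675×0.27 = 14.6 V.
V_CE = 14.6 V > 0.2 V confirms active-region operation.

I_C ≈ 0.67 mA, V_CE ≈ 15 V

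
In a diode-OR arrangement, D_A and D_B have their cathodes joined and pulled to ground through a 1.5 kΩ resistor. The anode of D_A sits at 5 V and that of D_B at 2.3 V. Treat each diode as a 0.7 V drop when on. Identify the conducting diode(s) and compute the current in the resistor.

Assume both conduct. Then node N would need to be at both 5−0.7 = 4.3 V and 2.3−0.7 = 1.6 V, which is impossible.
Assume only D_A conducts: V_N = 5 − 0.7 = 4.3 V, so I_R = 4.3/1.5 = 2.87 mA.
Check D_B: its anode-to-cathode voltage is 2.3 − 4.3 = -2 V < 0.7 V, so it is off. The assumption is consistent.

Only D_A conducts; I_R ≈ 2.9 mA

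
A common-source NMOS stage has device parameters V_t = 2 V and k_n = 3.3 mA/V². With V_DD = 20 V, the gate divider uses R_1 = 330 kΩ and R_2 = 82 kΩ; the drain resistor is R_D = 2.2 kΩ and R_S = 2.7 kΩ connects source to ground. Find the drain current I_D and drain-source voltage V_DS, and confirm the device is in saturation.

I_D ≈ 0.52 mA, V_DS ≈ 17 V

V_G = V_DD·R_2/(R_1+R_2) = 20×82/412 = 3.98 V.
Assume saturation: I_D = (k_n/2)(V_GS − V_t)² with V_GS = V_G − I_D·R_S = 3.98 − 2.7·I_D.
Substituting gives 12·I_D² − 18.6·I_D + 6.47 = 0, with roots I_D = 0.525 or 1.03 mA.
The root I_D = 1.03 mA gives V_GS = 1.21 V ≤ V_t, so take I_D = 0.525 mA.
Then V_GS = 2.56 V and V_DS = V_DD − I_D(R_D+R_S) = 20 − 0.525×4.9 = 17.4 V.
Saturation requires V_DS ≥ V_GS − V_t = 0.564 V; 17.4 ≥ 0.564 ✓.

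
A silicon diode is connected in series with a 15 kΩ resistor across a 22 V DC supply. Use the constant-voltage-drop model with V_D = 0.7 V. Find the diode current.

KVL around the loop: 22 = V_D + I·R = 0.7 + I × 15 kΩ.
So I = (22 − 0.7) / 15 kΩ = 21.3 / 15 = 1.42 mA.

I ≈ 1.4 mA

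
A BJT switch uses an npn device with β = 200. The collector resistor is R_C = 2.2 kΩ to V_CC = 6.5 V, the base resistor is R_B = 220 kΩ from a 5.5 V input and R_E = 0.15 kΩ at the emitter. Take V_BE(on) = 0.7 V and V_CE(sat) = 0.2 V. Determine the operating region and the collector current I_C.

Assume active: I_B = (5.5 − 0.7)/(220 + 201×0.15) = 0.0192 mA, I_C = β·I_B = 3.84 mA.
Then V_CE = 6.5 − 3.84×2.2 − 3.86×0.15 = -2.52 V < 0.2 V — the active assumption fails.
Re-solve with V_CE = 0.2 V. KCL at the emitter: V_E/R_E = (V_BB−0.7−V_E)/R_B + (V_CC−0.2−V_E)/R_C, giving V_E = 0.405 V.
I_C = (V_CC − 0.2 − V_E)/R_C = (6.3 − 0.405)/2.2 = 2.68 mA.
Check: I_B = (4.8 − 0.405)/220 = 0.02 mA, and β·I_B = 4 mA > I_C, confirming saturation.

saturation; I_C ≈ 2.7 mA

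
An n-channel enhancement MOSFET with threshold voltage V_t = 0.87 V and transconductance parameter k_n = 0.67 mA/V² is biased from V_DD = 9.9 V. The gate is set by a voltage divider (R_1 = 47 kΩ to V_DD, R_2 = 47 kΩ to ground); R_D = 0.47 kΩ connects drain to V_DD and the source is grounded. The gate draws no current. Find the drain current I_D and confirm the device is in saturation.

I_D ≈ 5.6 mA

V_G = V_DD·R_2/(R_1+R_2) = 9.9×47/94 = 4.95 V. With the source grounded, V_GS = V_G = 4.95 V.
Assume saturation: I_D = (k_n/2)(V_GS − V_t)² = (0.67/2)×(4.95 − 0.87)² = 0.335×4.08² = 5.58 mA.
V_DS = V_DD − I_D·R_D = 9.9 − 5.58×0.47 = 7.28 V.
Saturation requires V_DS ≥ V_GS − V_t = 4.08 V; 7.28 ≥ 4.08 ✓.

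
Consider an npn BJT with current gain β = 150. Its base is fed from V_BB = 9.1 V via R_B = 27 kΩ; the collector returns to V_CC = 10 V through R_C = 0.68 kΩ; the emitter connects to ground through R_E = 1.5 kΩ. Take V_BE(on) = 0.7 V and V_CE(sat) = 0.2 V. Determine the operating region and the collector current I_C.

Assume active: I_B = (9.1 − 0.7)/(27 + 151×1.5) = 0.0331 mA, I_C = β·I_B = 4.97 mA.
Then V_CE = 10 − 4.97×0.68 − 5×1.5 = -0.885 V < 0.2 V — the active assumption fails.
Re-solve with V_CE = 0.2 V. KCL at the emitter: V_E/R_E = (V_BB−0.7−V_E)/R_B + (V_CC−0.2−V_E)/R_C, giving V_E = 6.77 V.
I_C = (V_CC − 0.2 − V_E)/R_C = (9.8 − 6.77)/0.68 = 4.45 mA.
Check: I_B = (8.4 − 6.77)/27 = 0.0603 mA, and β·I_B = 9.05 mA > I_C, confirming saturation.

saturation; I_C ≈ 4.5 mA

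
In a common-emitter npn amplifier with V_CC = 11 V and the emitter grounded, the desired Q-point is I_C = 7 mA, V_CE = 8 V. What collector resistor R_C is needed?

R_C ≈ 0.43 kΩ

Collector loop: V_CC = I_C·R_C + V_CE.
R_C = (V_CC − V_CE)/I_C = (11 − 8)/7 = 0.429 kΩ.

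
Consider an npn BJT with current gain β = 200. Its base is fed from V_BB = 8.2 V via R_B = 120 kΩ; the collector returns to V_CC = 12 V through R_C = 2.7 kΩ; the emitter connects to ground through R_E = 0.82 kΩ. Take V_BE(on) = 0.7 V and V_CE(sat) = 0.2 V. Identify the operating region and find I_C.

saturation; I_C ≈ 3.3 mA

Assume active: I_B = (8.2 − 0.7)/(120 + 201×0.82) = 0.0263 mA, I_C = β·I_B = 5.27 mA.
Then V_CE = 12 − 5.27×2.7 − 5.29×0.82 = -6.56 V < 0.2 V — the active assumption fails.
Re-solve with V_CE = 0.2 V. KCL at the emitter: V_E/R_E = (V_BB−0.7−V_E)/R_B + (V_CC−0.2−V_E)/R_C, giving V_E = 2.77 V.
I_C = (V_CC − 0.2 − V_E)/R_C = (11.8 − 2.77)/2.7 = 3.34 mA.
Check: I_B = (7.5 − 2.77)/120 = 0.0394 mA, and β·I_B = 7.88 mA > I_C, confirming saturation.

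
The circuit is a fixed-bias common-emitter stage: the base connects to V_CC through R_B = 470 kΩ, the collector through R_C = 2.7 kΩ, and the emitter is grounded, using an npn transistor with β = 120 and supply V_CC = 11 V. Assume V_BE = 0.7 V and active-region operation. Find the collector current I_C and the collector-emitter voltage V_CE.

I_C ≈ 2.6 mA, V_CE ≈ 3.9 V

Base loop: V_CC = I_B·R_B + V_BE, so I_B = (11 − 0.7)/470 kΩ = 0.0219 mA.
In the active region I_C = β·I_B = 120 × 0.0219 = 2.63 mA.
Collector loop: V_CE = V_CC − I_C·R_C = 11 − 2.63×2.7 = 3.9 V.
Since V_CE = 3.9 V > V_CE(sat) ≈ 0.2 V, the transistor is in the active region as assumed.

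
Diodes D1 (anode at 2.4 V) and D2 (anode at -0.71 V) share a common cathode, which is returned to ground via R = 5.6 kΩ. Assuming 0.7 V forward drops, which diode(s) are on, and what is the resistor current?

Assume both conduct. Then node N would need to be at both 2.4−0.7 = 1.7 V and -0.71−0.7 = -1.41 V, which is impossible.
Assume only D1 conducts: V_N = 2.4 − 0.7 = 1.7 V, so I_R = 1.7/5.6 = 0.304 mA.
Check D2: its anode-to-cathode voltage is -0.71 − 1.7 = -2.41 V < 0.7 V, so it is off. The assumption is consistent.

Only D1 conducts; I_R ≈ 0.3 mA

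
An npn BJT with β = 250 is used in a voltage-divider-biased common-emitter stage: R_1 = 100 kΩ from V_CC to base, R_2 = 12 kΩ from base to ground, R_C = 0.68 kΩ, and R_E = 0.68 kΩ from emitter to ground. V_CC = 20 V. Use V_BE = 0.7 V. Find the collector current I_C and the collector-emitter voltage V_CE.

Thevenize the base divider: V_Th = V_CC·R_2/(R_1+R_2) = 20×12/112 = 2.14 V, R_Th = R_1‖R_2 = 10.7 kΩ.
Base-emitter loop: V_Th = I_B·R_Th + V_BE + (β+1)I_B·R_E, so I_B = (2.14 − 0.7) / (10.7 + 251×0.68) = 0.00795 mA.
I_C = β·I_B = 250×0.00795 = 1.99 mA, and I_E = (β+1)I_B = 2 mA.
V_CE = V_CC − I_C·R_C − I_E·R_E = 20 − 1.99×0.68 − 2×0.68 = 17.3 V.
V_CE = 17.3 V > 0.2 V confirms active-region operation.

I_C ≈ 2 mA, V_CE ≈ 17 V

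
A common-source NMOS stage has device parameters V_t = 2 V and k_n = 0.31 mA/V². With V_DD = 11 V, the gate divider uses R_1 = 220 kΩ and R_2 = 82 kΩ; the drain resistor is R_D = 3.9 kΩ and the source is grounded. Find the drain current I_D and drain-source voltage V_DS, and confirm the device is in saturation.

V_G = V_DD·R_2/(R_1+R_2) = 11×82/302 = 2.99 V. With the source grounded, V_GS = V_G = 2.99 V.
Assume saturation: I_D = (k_n/2)(V_GS − V_t)² = (0.31/2)×(2.99 − 2)² = 0.155×0.987² = 0.151 mA.
V_DS = V_DD − I_D·R_D = 11 − 0.151×3.9 = 10.4 V.
Saturation requires V_DS ≥ V_GS − V_t = 0.987 V; 10.4 ≥ 0.987 ✓.

I_D ≈ 0.15 mA, V_DS ≈ 10 V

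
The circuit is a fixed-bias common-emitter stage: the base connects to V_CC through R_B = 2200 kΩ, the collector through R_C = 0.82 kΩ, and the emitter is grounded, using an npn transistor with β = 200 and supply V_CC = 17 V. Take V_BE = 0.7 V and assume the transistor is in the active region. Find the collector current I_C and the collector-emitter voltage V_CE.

Base loop: V_CC = I_B·R_B + V_BE, so I_B = (17 − 0.7)/2200 kΩ = 0.00741 mA.
In the active region I_C = β·I_B = 200 × 0.00741 = 1.48 mA.
Collector loop: V_CE = V_CC − I_C·R_C = 17 − 1.48×0.82 = 15.8 V.
Since V_CE = 15.8 V > V_CE(sat) ≈ 0.2 V, the transistor is in the active region as assumed.

I_C ≈ 1.5 mA, V_CE ≈ 16 V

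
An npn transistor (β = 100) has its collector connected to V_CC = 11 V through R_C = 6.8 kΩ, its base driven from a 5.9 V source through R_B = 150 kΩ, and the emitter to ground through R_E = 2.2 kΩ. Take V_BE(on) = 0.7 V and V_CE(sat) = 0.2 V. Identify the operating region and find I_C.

saturation; I_C ≈ 1.2 mA

Assume active: I_B = (5.9 − 0.7)/(150 + 101×2.2) = 0.014 mA, I_C = β·I_B = 1.4 mA.
Then V_CE = 11 − 1.4×6.8 − 1.41×2.2 = -1.6 V < 0.2 V — the active assumption fails.
Re-solve with V_CE = 0.2 V. KCL at the emitter: V_E/R_E = (V_BB−0.7−V_E)/R_B + (V_CC−0.2−V_E)/R_C, giving V_E = 2.67 V.
I_C = (V_CC − 0.2 − V_E)/R_C = (10.8 − 2.67)/6.8 = 1.2 mA.
Check: I_B = (5.2 − 2.67)/150 = 0.0169 mA, and β·I_B = 1.69 mA > I_C, confirming saturation.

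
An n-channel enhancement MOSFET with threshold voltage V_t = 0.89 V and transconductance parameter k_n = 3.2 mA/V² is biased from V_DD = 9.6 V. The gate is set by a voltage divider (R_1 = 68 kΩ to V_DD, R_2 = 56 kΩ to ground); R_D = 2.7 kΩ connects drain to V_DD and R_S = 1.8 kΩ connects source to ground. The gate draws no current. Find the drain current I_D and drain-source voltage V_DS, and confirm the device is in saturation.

I_D ≈ 1.4 mA, V_DS ≈ 3.3 V

V_G = V_DD·R_2/(R_1+R_2) = 9.6×56/124 = 4.34 V.
Assume saturation: I_D = (k_n/2)(V_GS − V_t)² with V_GS = V_G − I_D·R_S = 4.34 − 1.8·I_D.
Substituting gives 5.18·I_D² − 20.8·I_D + 19 = 0, with roots I_D = 1.4 or 2.63 mA.
The root I_D = 2.63 mA gives V_GS = -0.391 V ≤ V_t, so take I_D = 1.4 mA.
Then V_GS = 1.82 V and V_DS = V_DD − I_D(R_D+R_S) = 9.6 − 1.4×4.5 = 3.32 V.
Saturation requires V_DS ≥ V_GS − V_t = 0.934 V; 3.32 ≥ 0.934 ✓.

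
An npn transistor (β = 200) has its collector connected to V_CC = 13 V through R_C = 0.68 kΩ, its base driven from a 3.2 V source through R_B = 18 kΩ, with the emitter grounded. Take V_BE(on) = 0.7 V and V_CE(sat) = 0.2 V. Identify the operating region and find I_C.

saturation; I_C ≈ 19 mA

Assume active: I_B = (3.2 − 0.7)/18 = 0.139 mA, giving I_C = β·I_B = 27.8 mA.
But then V_CE = 13 − 27.8×0.68 = -5.89 V < V_CE(sat) = 0.2 V — impossible in the active region.
So the transistor is saturated. With V_CE = 0.2 V, I_C = (V_CC − 0.2)/R_C = 12.8/0.68 = 18.8 mA.
Check: β·I_B = 27.8 mA > I_C = 18.8 mA, confirming saturation.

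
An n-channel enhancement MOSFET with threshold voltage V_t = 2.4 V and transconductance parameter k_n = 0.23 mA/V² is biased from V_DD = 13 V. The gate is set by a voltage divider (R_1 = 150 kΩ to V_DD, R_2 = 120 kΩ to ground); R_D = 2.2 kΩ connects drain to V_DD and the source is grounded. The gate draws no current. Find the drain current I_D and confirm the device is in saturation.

V_G = V_DD·R_2/(R_1+R_2) = 13×120/270 = 5.78 V. With the source grounded, V_GS = V_G = 5.78 V.
Assume saturation: I_D = (k_n/2)(V_GS − V_t)² = (0.23/2)×(5.78 − 2.4)² = 0.115×3.38² = 1.31 mA.
V_DS = V_DD − I_D·R_D = 13 − 1.31×2.2 = 10.1 V.
Saturation requires V_DS ≥ V_GS − V_t = 3.38 V; 10.1 ≥ 3.38 ✓.

I_D ≈ 1.3 mA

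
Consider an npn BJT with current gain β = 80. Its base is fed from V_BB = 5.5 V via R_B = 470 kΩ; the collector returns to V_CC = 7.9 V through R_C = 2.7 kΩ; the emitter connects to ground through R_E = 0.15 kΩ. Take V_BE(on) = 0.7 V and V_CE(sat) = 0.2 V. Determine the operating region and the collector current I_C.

active; I_C ≈ 0.8 mA

Assume active. Base-emitter loop: I_B = (V_BB − V_BE)/(R_B + (β+1)R_E) = (5.5 − 0.7)/(470 + 81×0.15) = 0.00996 mA.
I_C = β·I_B = 80×0.00996 = 0.796 mA.
V_CE = V_CC − I_C·R_C − I_E·R_E = 7.9 − 0.796×2.7 − 0.806×0.15 = 5.63 V > V_CE(sat), so the active-region assumption holds.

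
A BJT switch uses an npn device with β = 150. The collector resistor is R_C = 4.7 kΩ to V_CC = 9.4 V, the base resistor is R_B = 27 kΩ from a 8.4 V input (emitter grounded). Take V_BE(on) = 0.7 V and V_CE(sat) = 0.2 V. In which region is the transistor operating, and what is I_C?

saturation; I_C ≈ 2 mA

Assume active: I_B = (8.4 − 0.7)/27 = 0.285 mA, giving I_C = β·I_B = 42.8 mA.
But then V_CE = 9.4 − 42.8×4.7 = -192 V < V_CE(sat) = 0.2 V — impossible in the active region.
So the transistor is saturated. With V_CE = 0.2 V, I_C = (V_CC − 0.2)/R_C = 9.2/4.7 = 1.96 mA.
Check: β·I_B = 42.8 mA > I_C = 1.96 mA, confirming saturation.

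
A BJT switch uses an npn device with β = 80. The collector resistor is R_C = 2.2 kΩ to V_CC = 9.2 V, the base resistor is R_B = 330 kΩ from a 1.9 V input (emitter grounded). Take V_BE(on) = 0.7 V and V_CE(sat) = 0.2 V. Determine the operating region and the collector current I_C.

active; I_C ≈ 0.29 mA

Assume active. Base-emitter loop: I_B = (V_BB − V_BE)/R_B = (1.9 − 0.7)/330 = 0.00364 mA.
I_C = β·I_B = 80×0.00364 = 0.291 mA.
V_CE = V_CC − I_C·R_C = 9.2 − 0.291×2.2 = 8.56 V > V_CE(sat), so the active-region assumption holds.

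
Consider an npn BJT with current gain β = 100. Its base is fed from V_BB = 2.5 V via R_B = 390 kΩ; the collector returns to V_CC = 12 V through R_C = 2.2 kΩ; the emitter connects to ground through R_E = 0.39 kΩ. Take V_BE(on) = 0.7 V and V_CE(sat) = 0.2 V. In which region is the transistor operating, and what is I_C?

active; I_C ≈ 0.42 mA

Assume active. Base-emitter loop: I_B = (V_BB − V_BE)/(R_B + (β+1)R_E) = (2.5 − 0.7)/(390 + 101×0.39) = 0.00419 mA.
I_C = β·I_B = 100×0.00419 = 0.419 mA.
V_CE = V_CC − I_C·R_C − I_E·R_E = 12 − 0.419×2.2 − 0.423×0.39 = 10.9 V > V_CE(sat), so the active-region assumption holds.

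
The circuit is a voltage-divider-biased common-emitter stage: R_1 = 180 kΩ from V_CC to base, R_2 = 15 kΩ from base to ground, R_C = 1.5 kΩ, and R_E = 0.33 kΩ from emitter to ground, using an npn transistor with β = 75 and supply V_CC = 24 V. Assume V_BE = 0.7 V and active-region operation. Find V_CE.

Thevenize the base divider: V_Th = V_CC·R_2/(R_1+R_2) = 24×15/195 = 1.85 V, R_Th = R_1‖R_2 = 13.8 kΩ.
Base-emitter loop: V_Th = I_B·R_Th + V_BE + (β+1)I_B·R_E, so I_B = (1.85 − 0.7) / (13.8 + 76×0.33) = 0.0294 mA.
I_C = β·I_B = 75×0.0294 = 2.21 mA, and I_E = (β+1)I_B = 2.24 mA.
V_CE = V_CC − I_C·R_C − I_E·R_E = 24 − 2.21×1.5 − 2.24×0.33 = 19.9 V.
V_CE = 19.9 V > 0.2 V confirms active-region operation.

V_CE ≈ 20 V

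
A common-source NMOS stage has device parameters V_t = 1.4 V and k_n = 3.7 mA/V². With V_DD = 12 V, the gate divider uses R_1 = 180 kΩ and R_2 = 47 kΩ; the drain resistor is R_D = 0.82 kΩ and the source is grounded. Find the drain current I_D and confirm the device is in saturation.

V_G = V_DD·R_2/(R_1+R_2) = 12×47/227 = 2.48 V. With the source grounded, V_GS = V_G = 2.48 V.
Assume saturation: I_D = (k_n/2)(V_GS − V_t)² = (3.7/2)×(2.48 − 1.4)² = 1.85×1.08² = 2.18 mA.
V_DS = V_DD − I_D·R_D = 12 − 2.18×0.82 = 10.2 V.
Saturation requires V_DS ≥ V_GS − V_t = 1.08 V; 10.2 ≥ 1.08 ✓.

I_D ≈ 2.2 mA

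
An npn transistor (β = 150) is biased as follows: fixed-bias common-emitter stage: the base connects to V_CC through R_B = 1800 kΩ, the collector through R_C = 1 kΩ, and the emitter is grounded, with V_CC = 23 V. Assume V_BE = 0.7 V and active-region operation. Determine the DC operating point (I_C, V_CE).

Base loop: V_CC = I_B·R_B + V_BE, so I_B = (23 − 0.7)/1800 kΩ = 0.0124 mA.
In the active region I_C = β·I_B = 150 × 0.0124 = 1.86 mA.
Collector loop: V_CE = V_CC − I_C·R_C = 23 − 1.86×1 = 21.1 V.
Since V_CE = 21.1 V > V_CE(sat) ≈ 0.2 V, the transistor is in the active region as assumed.

I_C ≈ 1.9 mA, V_CE ≈ 21 V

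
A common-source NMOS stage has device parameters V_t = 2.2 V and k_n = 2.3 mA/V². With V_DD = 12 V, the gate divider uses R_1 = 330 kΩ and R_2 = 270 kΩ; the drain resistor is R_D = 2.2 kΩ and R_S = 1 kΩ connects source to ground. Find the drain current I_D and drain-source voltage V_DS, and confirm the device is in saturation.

I_D ≈ 1.9 mA, V_DS ≈ 5.9 V

V_G = V_DD·R_2/(R_1+R_2) = 12×270/600 = 5.4 V.
Assume saturation: I_D = (k_n/2)(V_GS − V_t)² with V_GS = V_G − I_D·R_S = 5.4 − 1·I_D.
Substituting gives 1.15·I_D² − 8.36·I_D + 11.8 = 0, with roots I_D = 1.91 or 5.36 mA.
The root I_D = 5.36 mA gives V_GS = 0.0414 V ≤ V_t, so take I_D = 1.91 mA.
Then V_GS = 3.49 V and V_DS = V_DD − I_D(R_D+R_S) = 12 − 1.91×3.2 = 5.89 V.
Saturation requires V_DS ≥ V_GS − V_t = 1.29 V; 5.89 ≥ 1.29 ✓.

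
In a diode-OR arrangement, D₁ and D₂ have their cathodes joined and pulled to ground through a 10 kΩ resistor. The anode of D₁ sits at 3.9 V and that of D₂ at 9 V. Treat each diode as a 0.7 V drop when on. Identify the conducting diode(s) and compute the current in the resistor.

Assume both conduct. Then node N would need to be at both 3.9−0.7 = 3.2 V and 9−0.7 = 8.3 V, which is impossible.
Assume only D₂ conducts: V_N = 9 − 0.7 = 8.3 V, so I_R = 8.3/10 = 0.83 mA.
Check D₁: its anode-to-cathode voltage is 3.9 − 8.3 = -4.4 V < 0.7 V, so it is off. The assumption is consistent.

Only D₂ conducts; I_R ≈ 0.83 mA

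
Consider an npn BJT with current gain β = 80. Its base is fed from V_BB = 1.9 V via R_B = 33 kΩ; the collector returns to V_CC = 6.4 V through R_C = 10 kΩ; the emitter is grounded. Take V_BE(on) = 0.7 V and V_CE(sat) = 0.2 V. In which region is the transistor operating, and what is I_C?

saturation; I_C ≈ 0.62 mA

Assume active: I_B = (1.9 − 0.7)/33 = 0.0364 mA, giving I_C = β·I_B = 2.91 mA.
But then V_CE = 6.4 − 2.91×10 = -22.7 V < V_CE(sat) = 0.2 V — impossible in the active region.
So the transistor is saturated. With V_CE = 0.2 V, I_C = (V_CC − 0.2)/R_C = 6.2/10 = 0.62 mA.
Check: β·I_B = 2.91 mA > I_C = 0.62 mA, confirming saturation.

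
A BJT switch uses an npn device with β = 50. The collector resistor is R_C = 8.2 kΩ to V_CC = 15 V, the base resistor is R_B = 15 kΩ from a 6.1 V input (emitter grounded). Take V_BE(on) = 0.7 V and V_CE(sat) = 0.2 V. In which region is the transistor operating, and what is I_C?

saturation; I_C ≈ 1.8 mA

Assume active: I_B = (6.1 − 0.7)/15 = 0.36 mA, giving I_C = β·I_B = 18 mA.
But then V_CE = 15 − 18×8.2 = -133 V < V_CE(sat) = 0.2 V — impossible in the active region.
So the transistor is saturated. With V_CE = 0.2 V, I_C = (V_CC − 0.2)/R_C = 14.8/8.2 = 1.8 mA.
Check: β·I_B = 18 mA > I_C = 1.8 mA, confirming saturation.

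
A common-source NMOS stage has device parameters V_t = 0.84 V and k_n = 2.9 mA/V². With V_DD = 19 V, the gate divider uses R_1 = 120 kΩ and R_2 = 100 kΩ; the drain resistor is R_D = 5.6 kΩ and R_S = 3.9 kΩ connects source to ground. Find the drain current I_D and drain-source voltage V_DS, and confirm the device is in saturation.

V_G = V_DD·R_2/(R_1+R_2) = 19×100/220 = 8.64 V.
Assume saturation: I_D = (k_n/2)(V_GS − V_t)² with V_GS = V_G − I_D·R_S = 8.64 − 3.9·I_D.
Substituting gives 22.1·I_D² − 89.2·I_D + 88.1 = 0, with roots I_D = 1.72 or 2.32 mA.
The root I_D = 2.32 mA gives V_GS = -0.426 V ≤ V_t, so take I_D = 1.72 mA.
Then V_GS = 1.93 V and V_DS = V_DD − I_D(R_D+R_S) = 19 − 1.72×9.5 = 2.66 V.
Saturation requires V_DS ≥ V_GS − V_t = 1.09 V; 2.66 ≥ 1.09 ✓.

I_D ≈ 1.7 mA, V_DS ≈ 2.7 V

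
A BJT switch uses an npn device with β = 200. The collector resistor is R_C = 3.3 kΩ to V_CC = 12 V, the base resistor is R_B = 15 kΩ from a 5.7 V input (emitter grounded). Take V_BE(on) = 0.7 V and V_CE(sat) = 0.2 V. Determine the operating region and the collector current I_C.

Assume active: I_B = (5.7 − 0.7)/15 = 0.333 mA, giving I_C = β·I_B = 66.7 mA.
But then V_CE = 12 − 66.7×3.3 = -208 V < V_CE(sat) = 0.2 V — impossible in the active region.
So the transistor is saturated. With V_CE = 0.2 V, I_C = (V_CC − 0.2)/R_C = 11.8/3.3 = 3.58 mA.
Check: β·I_B = 66.7 mA > I_C = 3.58 mA, confirming saturation.

saturation; I_C ≈ 3.6 mA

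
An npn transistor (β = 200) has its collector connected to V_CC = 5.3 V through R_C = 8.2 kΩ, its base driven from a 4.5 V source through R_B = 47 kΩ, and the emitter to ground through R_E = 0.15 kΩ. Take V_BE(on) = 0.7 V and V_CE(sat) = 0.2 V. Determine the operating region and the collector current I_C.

Assume active: I_B = (4.5 − 0.7)/(47 + 201×0.15) = 0.0493 mA, I_C = β·I_B = 9.85 mA.
Then V_CE = 5.3 − 9.85×8.2 − 9.9×0.15 = -77 V < 0.2 V — the active assumption fails.
Re-solve with V_CE = 0.2 V. KCL at the emitter: V_E/R_E = (V_BB−0.7−V_E)/R_B + (V_CC−0.2−V_E)/R_C, giving V_E = 0.103 V.
I_C = (V_CC − 0.2 − V_E)/R_C = (5.1 − 0.103)/8.2 = 0.609 mA.
Check: I_B = (3.8 − 0.103)/47 = 0.0787 mA, and β·I_B = 15.7 mA > I_C, confirming saturation.

saturation; I_C ≈ 0.61 mA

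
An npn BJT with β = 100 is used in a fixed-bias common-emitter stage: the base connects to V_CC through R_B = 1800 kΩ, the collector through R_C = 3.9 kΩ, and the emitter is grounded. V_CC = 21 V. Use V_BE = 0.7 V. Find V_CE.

V_CE ≈ 17 V

Base loop: V_CC = I_B·R_B + V_BE, so I_B = (21 − 0.7)/1800 kΩ = 0.0113 mA.
In the active region I_C = β·I_B = 100 × 0.0113 = 1.13 mA.
Collector loop: V_CE = V_CC − I_C·R_C = 21 − 1.13×3.9 = 16.6 V.
Since V_CE = 16.6 V > V_CE(sat) ≈ 0.2 V, the transistor is in the active region as assumed.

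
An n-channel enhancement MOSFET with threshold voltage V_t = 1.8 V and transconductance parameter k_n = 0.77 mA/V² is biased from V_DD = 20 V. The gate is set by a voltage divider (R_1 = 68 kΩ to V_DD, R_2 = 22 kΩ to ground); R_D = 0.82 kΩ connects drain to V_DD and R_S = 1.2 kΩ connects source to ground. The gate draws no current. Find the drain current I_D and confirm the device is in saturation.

V_G = V_DD·R_2/(R_1+R_2) = 20×22/90 = 4.89 V.
Assume saturation: I_D = (k_n/2)(V_GS − V_t)² with V_GS = V_G − I_D·R_S = 4.89 − 1.2·I_D.
Substituting gives 0.554·I_D² − 3.85·I_D + 3.67 = 0, with roots I_D = 1.14 or 5.81 mA.
The root I_D = 5.81 mA gives V_GS = -2.09 V ≤ V_t, so take I_D = 1.14 mA.
Then V_GS = 3.52 V and V_DS = V_DD − I_D(R_D+R_S) = 20 − 1.14×2.02 = 17.7 V.
Saturation requires V_DS ≥ V_GS − V_t = 1.72 V; 17.7 ≥ 1.72 ✓.

I_D ≈ 1.1 mA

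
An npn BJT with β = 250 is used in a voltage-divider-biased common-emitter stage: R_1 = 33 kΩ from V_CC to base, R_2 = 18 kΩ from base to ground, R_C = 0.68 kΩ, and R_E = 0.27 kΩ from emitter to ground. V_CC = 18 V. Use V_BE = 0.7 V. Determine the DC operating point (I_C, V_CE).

I_C ≈ 18 mA, V_CE ≈ 1.1 V

Thevenize the base divider: V_Th = V_CC·R_2/(R_1+R_2) = 18×18/51 = 6.35 V, R_Th = R_1‖R_2 = 11.6 kΩ.
Base-emitter loop: V_Th = I_B·R_Th + V_BE + (β+1)I_B·R_E, so I_B = (6.35 − 0.7) / (11.6 + 251×0.27) = 0.0712 mA.
I_C = β·I_B = 250×0.0712 = 17.8 mA, and I_E = (β+1)I_B = 17.9 mA.
V_CE = V_CC − I_C·R_C − I_E·R_E = 18 − 17.8×0.68 − 17.9×0.27 = 1.08 V.
V_CE = 1.08 V > 0.2 V confirms active-region operation.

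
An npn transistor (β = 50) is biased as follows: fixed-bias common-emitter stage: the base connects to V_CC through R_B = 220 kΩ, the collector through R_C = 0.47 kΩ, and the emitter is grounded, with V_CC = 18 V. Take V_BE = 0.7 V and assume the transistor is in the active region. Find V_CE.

Base loop: V_CC = I_B·R_B + V_BE, so I_B = (18 − 0.7)/220 kΩ = 0.0786 mA.
In the active region I_C = β·I_B = 50 × 0.0786 = 3.93 mA.
Collector loop: V_CE = V_CC − I_C·R_C = 18 − 3.93×0.47 = 16.2 V.
Since V_CE = 16.2 V > V_CE(sat) ≈ 0.2 V, the transistor is in the active region as assumed.

V_CE ≈ 16 V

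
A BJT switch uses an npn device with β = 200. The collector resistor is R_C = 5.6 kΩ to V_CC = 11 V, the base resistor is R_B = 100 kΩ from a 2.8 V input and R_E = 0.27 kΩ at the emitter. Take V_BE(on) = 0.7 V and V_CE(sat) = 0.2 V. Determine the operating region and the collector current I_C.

saturation; I_C ≈ 1.8 mA

Assume active: I_B = (2.8 − 0.7)/(100 + 201×0.27) = 0.0136 mA, I_C = β·I_B = 2.72 mA.
Then V_CE = 11 − 2.72×5.6 − 2.74×0.27 = -4.98 V < 0.2 V — the active assumption fails.
Re-solve with V_CE = 0.2 V. KCL at the emitter: V_E/R_E = (V_BB−0.7−V_E)/R_B + (V_CC−0.2−V_E)/R_C, giving V_E = 0.501 V.
I_C = (V_CC − 0.2 − V_E)/R_C = (10.8 − 0.501)/5.6 = 1.84 mA.
Check: I_B = (2.1 − 0.501)/100 = 0.016 mA, and β·I_B = 3.2 mA > I_C, confirming saturation.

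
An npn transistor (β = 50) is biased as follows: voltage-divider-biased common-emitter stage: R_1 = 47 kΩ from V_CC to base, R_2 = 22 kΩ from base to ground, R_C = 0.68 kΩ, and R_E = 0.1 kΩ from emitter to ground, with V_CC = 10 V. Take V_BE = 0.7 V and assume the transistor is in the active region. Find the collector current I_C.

I_C ≈ 6.2 mA

Thevenize the base divider: V_Th = V_CC·R_2/(R_1+R_2) = 10×22/69 = 3.19 V, R_Th = R_1‖R_2 = 15 kΩ.
Base-emitter loop: V_Th = I_B·R_Th + V_BE + (β+1)I_B·R_E, so I_B = (3.19 − 0.7) / (15 + 51×0.1) = 0.124 mA.
I_C = β·I_B = 50×0.124 = 6.19 mA, and I_E = (β+1)I_B = 6.32 mA.
V_CE = V_CC − I_C·R_C − I_E·R_E = 10 − 6.19×0.68 − 6.32×0.1 = 5.16 V.
V_CE = 5.16 V > 0.2 V confirms active-region operation.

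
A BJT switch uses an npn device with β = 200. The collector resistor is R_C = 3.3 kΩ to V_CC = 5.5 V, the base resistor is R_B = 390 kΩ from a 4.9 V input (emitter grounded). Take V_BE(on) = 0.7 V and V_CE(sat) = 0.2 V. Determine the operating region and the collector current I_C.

Assume active: I_B = (4.9 − 0.7)/390 = 0.0108 mA, giving I_C = β·I_B = 2.15 mA.
But then V_CE = 5.5 − 2.15×3.3 = -1.61 V < V_CE(sat) = 0.2 V — impossible in the active region.
So the transistor is saturated. With V_CE = 0.2 V, I_C = (V_CC − 0.2)/R_C = 5.3/3.3 = 1.61 mA.
Check: β·I_B = 2.15 mA > I_C = 1.61 mA, confirming saturation.

saturation; I_C ≈ 1.6 mA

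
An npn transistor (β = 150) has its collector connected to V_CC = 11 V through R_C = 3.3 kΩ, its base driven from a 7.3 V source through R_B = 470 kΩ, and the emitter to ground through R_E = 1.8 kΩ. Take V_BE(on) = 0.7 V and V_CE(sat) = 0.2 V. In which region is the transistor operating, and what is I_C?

active; I_C ≈ 1.3 mA

Assume active. Base-emitter loop: I_B = (V_BB − V_BE)/(R_B + (β+1)R_E) = (7.3 − 0.7)/(470 + 151×1.8) = 0.0089 mA.
I_C = β·I_B = 150×0.0089 = 1.33 mA.
V_CE = V_CC − I_C·R_C − I_E·R_E = 11 − 1.33×3.3 − 1.34×1.8 = 4.18 V > V_CE(sat), so the active-region assumption holds.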